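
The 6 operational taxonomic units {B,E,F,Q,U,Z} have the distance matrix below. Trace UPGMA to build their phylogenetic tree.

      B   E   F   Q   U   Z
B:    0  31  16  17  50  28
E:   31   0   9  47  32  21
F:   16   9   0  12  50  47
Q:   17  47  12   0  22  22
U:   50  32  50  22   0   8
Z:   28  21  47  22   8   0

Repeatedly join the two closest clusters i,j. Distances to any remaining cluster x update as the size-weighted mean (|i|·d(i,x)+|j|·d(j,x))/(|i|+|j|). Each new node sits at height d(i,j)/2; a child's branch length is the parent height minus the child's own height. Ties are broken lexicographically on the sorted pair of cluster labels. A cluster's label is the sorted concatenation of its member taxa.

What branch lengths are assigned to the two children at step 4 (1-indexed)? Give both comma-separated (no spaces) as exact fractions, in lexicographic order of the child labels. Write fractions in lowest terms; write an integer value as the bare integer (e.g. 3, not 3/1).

19/4,35/4

iteration 1: select U,Z (d=8); attach at lengths (4, 4); label the merged cluster UZ
  updated: d(B,UZ)=39, d(E,UZ)=53/2, d(F,UZ)=97/2, d(Q,UZ)=22
iteration 2: select E,F (d=9); attach at lengths (9/2, 9/2); label the merged cluster EF
  updated: d(B,EF)=47/2, d(EF,Q)=59/2, d(EF,UZ)=75/2
iteration 3: select B,Q (d=17); attach at lengths (17/2, 17/2); label the merged cluster BQ
  updated: d(BQ,EF)=53/2, d(BQ,UZ)=61/2
iteration 4: select BQ,EF (d=53/2); attach at lengths (19/4, 35/4); label the merged cluster BEFQ
  updated: d(BEFQ,UZ)=34
iteration 5: select BEFQ,UZ (d=34); attach at lengths (15/4, 13); label the merged cluster BEFQUZ
final tree: (((B:17/2,Q:17/2):19/4,(E:9/2,F:9/2):35/4):15/4,(U:4,Z:4):13)
total length: 257/4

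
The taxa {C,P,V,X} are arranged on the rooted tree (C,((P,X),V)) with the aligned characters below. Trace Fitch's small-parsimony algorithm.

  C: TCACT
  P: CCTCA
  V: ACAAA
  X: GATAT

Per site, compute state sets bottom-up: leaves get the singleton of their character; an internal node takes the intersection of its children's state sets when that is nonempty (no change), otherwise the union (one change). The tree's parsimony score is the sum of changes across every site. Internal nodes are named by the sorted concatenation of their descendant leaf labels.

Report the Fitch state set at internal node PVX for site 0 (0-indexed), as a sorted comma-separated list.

A,C,G

PX@0: {C} ∪ {G} = {C,G} (union, +1)
PVX@0: {C,G} ∪ {A} = {A,C,G} (union, +1)
CPVX@0: {T} ∪ {A,C,G} = {A,C,G,T} (union, +1)
PX@1: {C} ∪ {A} = {A,C} (union, +1)
PVX@1: {A,C} ∩ {C} = {C} (intersection, +0)
CPVX@1: {C} ∩ {C} = {C} (intersection, +0)
PX@2: {T} ∩ {T} = {T} (intersection, +0)
PVX@2: {T} ∪ {A} = {A,T} (union, +1)
CPVX@2: {A} ∩ {A,T} = {A} (intersection, +0)
PX@3: {C} ∪ {A} = {A,C} (union, +1)
PVX@3: {A,C} ∩ {A} = {A} (intersection, +0)
CPVX@3: {C} ∪ {A} = {A,C} (union, +1)
PX@4: {A} ∪ {T} = {A,T} (union, +1)
PVX@4: {A,T} ∩ {A} = {A} (intersection, +0)
CPVX@4: {T} ∪ {A} = {A,T} (union, +1)
per-site changes: [3, 1, 1, 2, 2]; total = 9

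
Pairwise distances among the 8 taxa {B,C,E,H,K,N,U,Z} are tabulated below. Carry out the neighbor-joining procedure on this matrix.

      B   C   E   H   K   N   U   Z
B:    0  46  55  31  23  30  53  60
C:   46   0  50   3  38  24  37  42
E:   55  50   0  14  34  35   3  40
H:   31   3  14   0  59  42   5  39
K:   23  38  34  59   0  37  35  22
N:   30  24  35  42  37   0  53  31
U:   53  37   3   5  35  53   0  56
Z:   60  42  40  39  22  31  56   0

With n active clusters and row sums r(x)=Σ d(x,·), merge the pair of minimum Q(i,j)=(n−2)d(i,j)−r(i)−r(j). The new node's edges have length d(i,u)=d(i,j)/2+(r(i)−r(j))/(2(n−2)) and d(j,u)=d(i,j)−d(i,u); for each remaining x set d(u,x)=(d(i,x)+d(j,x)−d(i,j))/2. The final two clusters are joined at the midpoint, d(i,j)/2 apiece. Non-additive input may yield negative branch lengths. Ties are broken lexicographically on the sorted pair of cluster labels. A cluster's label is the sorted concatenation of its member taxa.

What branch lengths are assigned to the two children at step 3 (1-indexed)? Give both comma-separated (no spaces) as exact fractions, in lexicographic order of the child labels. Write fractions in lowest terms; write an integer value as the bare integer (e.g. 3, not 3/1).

step 1: merge (E,U) at d=3, Q=-455; branch lengths E→7/12, U→29/12; new cluster EU
  updated: d(B,EU)=105/2, d(C,EU)=42, d(EU,H)=8, d(EU,K)=33, d(EU,N)=85/2, d(EU,Z)=93/2
step 2: merge (EU,H) at d=8, Q=-733/2; branch lengths EU→33/4, H→-1/4; new cluster EHU
  updated: d(B,EHU)=151/4, d(C,EHU)=37/2, d(EHU,K)=42, d(EHU,N)=153/4, d(EHU,Z)=155/4
step 3: merge (C,EHU) at d=37/2, Q=-1079/4; branch lengths C→269/32, EHU→323/32; new cluster CEHU
  updated: d(B,CEHU)=261/8, d(CEHU,K)=123/4, d(CEHU,N)=175/8, d(CEHU,Z)=249/8
step 4: merge (K,Z) at d=22, Q=-1527/8; branch lengths K→277/48, Z→779/48; new cluster KZ
  updated: d(B,KZ)=61/2, d(CEHU,KZ)=319/16, d(KZ,N)=23
step 5: merge (B,N) at d=30, Q=-108; branch lengths B→313/16, N→167/16; new cluster BN
  updated: d(BN,CEHU)=49/4, d(BN,KZ)=47/4
step 6: merge (BN,CEHU) at d=49/4, Q=-703/16; branch lengths BN→65/32, CEHU→327/32; new cluster BCEHNU
  updated: d(BCEHNU,KZ)=311/32
step 7: merge (BCEHNU,KZ) at d=311/32; branch lengths BCEHNU→311/64, KZ→311/64; new cluster BCEHKNUZ
final tree: (((B:313/16,N:167/16):65/32,(C:269/32,((E:7/12,U:29/12):33/4,H:-1/4):323/32):327/32):311/64,(K:277/48,Z:779/48):311/64)
total length: 3311/32

269/32,323/32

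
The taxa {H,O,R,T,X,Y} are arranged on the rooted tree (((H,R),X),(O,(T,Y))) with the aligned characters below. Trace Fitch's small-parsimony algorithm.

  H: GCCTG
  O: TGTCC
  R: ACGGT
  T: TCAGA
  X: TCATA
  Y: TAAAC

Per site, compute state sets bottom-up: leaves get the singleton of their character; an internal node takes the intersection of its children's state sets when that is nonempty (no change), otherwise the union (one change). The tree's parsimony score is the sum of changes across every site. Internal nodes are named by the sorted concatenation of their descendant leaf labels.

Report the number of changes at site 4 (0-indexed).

4

[col 0] HR: children H:{G}, R:{A} ∪→ {A,G}; cost 1
[col 0] HRX: children HR:{A,G}, X:{T} ∪→ {A,G,T}; cost 1
[col 0] TY: children T:{T}, Y:{T} ∩→ {T}; cost 0
[col 0] OTY: children O:{T}, TY:{T} ∩→ {T}; cost 0
[col 0] HORTXY: children HRX:{A,G,T}, OTY:{T} ∩→ {T}; cost 0
[col 1] HR: children H:{C}, R:{C} ∩→ {C}; cost 0
[col 1] HRX: children HR:{C}, X:{C} ∩→ {C}; cost 0
[col 1] TY: children T:{C}, Y:{A} ∪→ {A,C}; cost 1
[col 1] OTY: children O:{G}, TY:{A,C} ∪→ {A,C,G}; cost 1
[col 1] HORTXY: children HRX:{C}, OTY:{A,C,G} ∩→ {C}; cost 0
[col 2] HR: children H:{C}, R:{G} ∪→ {C,G}; cost 1
[col 2] HRX: children HR:{C,G}, X:{A} ∪→ {A,C,G}; cost 1
[col 2] TY: children T:{A}, Y:{A} ∩→ {A}; cost 0
[col 2] OTY: children O:{T}, TY:{A} ∪→ {A,T}; cost 1
[col 2] HORTXY: children HRX:{A,C,G}, OTY:{A,T} ∩→ {A}; cost 0
[col 3] HR: children H:{T}, R:{G} ∪→ {G,T}; cost 1
[col 3] HRX: children HR:{G,T}, X:{T} ∩→ {T}; cost 0
[col 3] TY: children T:{G}, Y:{A} ∪→ {A,G}; cost 1
[col 3] OTY: children O:{C}, TY:{A,G} ∪→ {A,C,G}; cost 1
[col 3] HORTXY: children HRX:{T}, OTY:{A,C,G} ∪→ {A,C,G,T}; cost 1
[col 4] HR: children H:{G}, R:{T} ∪→ {G,T}; cost 1
[col 4] HRX: children HR:{G,T}, X:{A} ∪→ {A,G,T}; cost 1
[col 4] TY: children T:{A}, Y:{C} ∪→ {A,C}; cost 1
[col 4] OTY: children O:{C}, TY:{A,C} ∩→ {C}; cost 0
[col 4] HORTXY: children HRX:{A,G,T}, OTY:{C} ∪→ {A,C,G,T}; cost 1
per-site changes: [2, 2, 3, 4, 4]; total = 15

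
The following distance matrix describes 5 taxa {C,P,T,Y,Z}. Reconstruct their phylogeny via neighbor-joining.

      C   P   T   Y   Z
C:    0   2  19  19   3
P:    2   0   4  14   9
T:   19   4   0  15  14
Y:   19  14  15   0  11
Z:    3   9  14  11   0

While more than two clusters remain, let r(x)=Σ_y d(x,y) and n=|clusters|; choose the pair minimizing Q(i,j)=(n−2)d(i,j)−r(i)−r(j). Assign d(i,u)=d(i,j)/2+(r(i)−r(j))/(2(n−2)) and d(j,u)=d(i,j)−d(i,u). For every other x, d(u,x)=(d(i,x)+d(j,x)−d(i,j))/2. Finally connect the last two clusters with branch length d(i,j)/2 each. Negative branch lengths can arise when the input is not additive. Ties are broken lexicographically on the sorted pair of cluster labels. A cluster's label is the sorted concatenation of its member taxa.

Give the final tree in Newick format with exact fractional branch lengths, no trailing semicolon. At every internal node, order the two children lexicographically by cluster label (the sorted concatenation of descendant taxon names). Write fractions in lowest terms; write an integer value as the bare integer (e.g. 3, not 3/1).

iteration 1: select C,Z (d=3, Q=-71); attach at lengths (5/2, 1/2); label the merged cluster CZ
  updated: d(CZ,P)=4, d(CZ,T)=15, d(CZ,Y)=27/2
iteration 2: select CZ,Y (d=27/2, Q=-48); attach at lengths (17/4, 37/4); label the merged cluster CYZ
  updated: d(CYZ,P)=9/4, d(CYZ,T)=33/4
iteration 3: select CYZ,P (d=9/4, Q=-29/2); attach at lengths (13/4, -1); label the merged cluster CPYZ
  updated: d(CPYZ,T)=5
iteration 4: select CPYZ,T (d=5); attach at lengths (5/2, 5/2); label the merged cluster CPTYZ
final tree: ((((C:5/2,Z:1/2):17/4,Y:37/4):13/4,P:-1):5/2,T:5/2)
total length: 95/4

((((C:5/2,Z:1/2):17/4,Y:37/4):13/4,P:-1):5/2,T:5/2)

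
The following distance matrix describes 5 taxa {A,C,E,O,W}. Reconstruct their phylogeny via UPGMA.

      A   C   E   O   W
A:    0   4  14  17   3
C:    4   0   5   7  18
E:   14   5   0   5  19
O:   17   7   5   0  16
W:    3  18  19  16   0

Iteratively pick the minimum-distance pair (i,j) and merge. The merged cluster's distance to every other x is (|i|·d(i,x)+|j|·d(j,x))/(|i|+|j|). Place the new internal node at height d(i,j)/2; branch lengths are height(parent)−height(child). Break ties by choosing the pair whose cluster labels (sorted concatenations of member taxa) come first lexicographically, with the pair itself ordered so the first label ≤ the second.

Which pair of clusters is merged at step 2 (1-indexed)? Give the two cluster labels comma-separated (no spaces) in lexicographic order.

C,E

step 1: merge (A,W) at d=3; branch lengths A→3/2, W→3/2; new cluster AW
  updated: d(AW,C)=11, d(AW,E)=33/2, d(AW,O)=33/2
step 2: merge (C,E) at d=5; branch lengths C→5/2, E→5/2; new cluster CE
  updated: d(AW,CE)=55/4, d(CE,O)=6
step 3: merge (CE,O) at d=6; branch lengths CE→1/2, O→3; new cluster CEO
  updated: d(AW,CEO)=44/3
step 4: merge (AW,CEO) at d=44/3; branch lengths AW→35/6, CEO→13/3; new cluster ACEOW
final tree: ((A:3/2,W:3/2):35/6,((C:5/2,E:5/2):1/2,O:3):13/3)
total length: 65/3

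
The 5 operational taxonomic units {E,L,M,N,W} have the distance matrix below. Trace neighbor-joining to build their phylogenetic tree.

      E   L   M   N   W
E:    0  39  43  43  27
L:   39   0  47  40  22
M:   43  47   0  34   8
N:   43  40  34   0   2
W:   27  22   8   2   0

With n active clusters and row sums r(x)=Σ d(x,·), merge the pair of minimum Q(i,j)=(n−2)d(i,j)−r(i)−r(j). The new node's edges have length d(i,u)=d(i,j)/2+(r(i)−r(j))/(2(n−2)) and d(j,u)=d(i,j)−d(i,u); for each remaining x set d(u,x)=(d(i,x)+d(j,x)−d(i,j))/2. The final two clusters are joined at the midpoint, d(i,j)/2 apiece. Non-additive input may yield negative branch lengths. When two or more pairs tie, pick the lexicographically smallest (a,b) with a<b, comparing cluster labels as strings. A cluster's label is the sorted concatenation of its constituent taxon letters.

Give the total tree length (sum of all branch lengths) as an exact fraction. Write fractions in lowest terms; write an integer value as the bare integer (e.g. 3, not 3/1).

70

iteration 1: select E,L (d=39, Q=-183); attach at lengths (121/6, 113/6); label the merged cluster EL
  updated: d(EL,M)=51/2, d(EL,N)=22, d(EL,W)=5
iteration 2: select EL,M (d=51/2, Q=-69); attach at lengths (9, 33/2); label the merged cluster ELM
  updated: d(ELM,N)=61/4, d(ELM,W)=-25/4
iteration 3: select ELM,N (d=61/4, Q=-11); attach at lengths (7/2, 47/4); label the merged cluster ELMN
  updated: d(ELMN,W)=-39/4
iteration 4: select ELMN,W (d=-39/4); attach at lengths (-39/8, -39/8); label the merged cluster ELMNW
final tree: ((((E:121/6,L:113/6):9,M:33/2):7/2,N:47/4):-39/8,W:-39/8)
total length: 70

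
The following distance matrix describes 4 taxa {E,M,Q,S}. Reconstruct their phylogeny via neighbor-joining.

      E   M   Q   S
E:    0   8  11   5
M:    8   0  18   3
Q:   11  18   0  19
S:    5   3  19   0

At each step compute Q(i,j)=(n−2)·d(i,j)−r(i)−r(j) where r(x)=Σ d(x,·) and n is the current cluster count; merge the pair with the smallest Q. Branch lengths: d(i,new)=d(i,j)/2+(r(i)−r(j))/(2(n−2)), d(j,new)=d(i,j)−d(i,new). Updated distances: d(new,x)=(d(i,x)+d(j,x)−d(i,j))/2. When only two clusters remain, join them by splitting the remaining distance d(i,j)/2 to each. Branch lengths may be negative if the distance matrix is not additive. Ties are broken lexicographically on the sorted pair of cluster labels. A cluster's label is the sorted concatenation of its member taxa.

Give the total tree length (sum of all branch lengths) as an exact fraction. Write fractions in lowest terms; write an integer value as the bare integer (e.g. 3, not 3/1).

39/2

iteration 1: select E,Q (d=11, Q=-50); attach at lengths (-1/2, 23/2); label the merged cluster EQ
  updated: d(EQ,M)=15/2, d(EQ,S)=13/2
iteration 2: select EQ,M (d=15/2, Q=-17); attach at lengths (11/2, 2); label the merged cluster EMQ
  updated: d(EMQ,S)=1
iteration 3: select EMQ,S (d=1); attach at lengths (1/2, 1/2); label the merged cluster EMQS
final tree: (((E:-1/2,Q:23/2):11/2,M:2):1/2,S:1/2)
total length: 39/2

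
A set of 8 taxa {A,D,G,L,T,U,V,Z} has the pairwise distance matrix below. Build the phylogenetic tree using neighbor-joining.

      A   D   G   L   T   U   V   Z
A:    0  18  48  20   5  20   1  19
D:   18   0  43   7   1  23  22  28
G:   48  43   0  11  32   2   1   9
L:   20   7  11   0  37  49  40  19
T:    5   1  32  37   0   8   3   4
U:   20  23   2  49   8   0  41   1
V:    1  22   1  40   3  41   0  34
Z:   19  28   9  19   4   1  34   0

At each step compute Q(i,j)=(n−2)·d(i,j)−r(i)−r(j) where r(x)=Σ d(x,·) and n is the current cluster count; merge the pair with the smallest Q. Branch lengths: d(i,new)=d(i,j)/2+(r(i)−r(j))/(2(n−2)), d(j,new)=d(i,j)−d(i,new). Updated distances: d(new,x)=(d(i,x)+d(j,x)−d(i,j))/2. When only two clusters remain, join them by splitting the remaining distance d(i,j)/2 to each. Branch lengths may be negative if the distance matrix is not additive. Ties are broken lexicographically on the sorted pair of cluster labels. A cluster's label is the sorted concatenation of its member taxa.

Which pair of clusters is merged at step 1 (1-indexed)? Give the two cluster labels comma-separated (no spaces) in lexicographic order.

step 1: merge (D,L) at d=7, Q=-283; branch lengths D→1/12, L→83/12; new cluster DL
  updated: d(A,DL)=31/2, d(DL,G)=47/2, d(DL,T)=31/2, d(DL,U)=65/2, d(DL,V)=55/2, d(DL,Z)=20
step 2: merge (G,V) at d=1, Q=-218; branch lengths G→13/10, V→-3/10; new cluster GV
  updated: d(A,GV)=24, d(DL,GV)=25, d(GV,T)=17, d(GV,U)=21, d(GV,Z)=21
step 3: merge (U,Z) at d=1, Q=-287/2; branch lengths U→43/16, Z→-27/16; new cluster UZ
  updated: d(A,UZ)=19, d(DL,UZ)=103/4, d(GV,UZ)=41/2, d(T,UZ)=11/2
step 4: merge (A,DL) at d=31/2, Q=-395/4; branch lengths A→113/24, DL→259/24; new cluster ADL
  updated: d(ADL,GV)=67/4, d(ADL,T)=5/2, d(ADL,UZ)=117/8
step 5: merge (ADL,GV) at d=67/4, Q=-437/8; branch lengths ADL→105/32, GV→431/32; new cluster ADGLV
  updated: d(ADGLV,T)=11/8, d(ADGLV,UZ)=147/16
step 6: merge (ADGLV,T) at d=11/8, Q=-257/16; branch lengths ADGLV→81/32, T→-37/32; new cluster ADGLTV
  updated: d(ADGLTV,UZ)=213/32
step 7: merge (ADGLTV,UZ) at d=213/32; branch lengths ADGLTV→213/64, UZ→213/64; new cluster ADGLTUVZ
final tree: ((((A:113/24,(D:1/12,L:83/12):259/24):105/32,(G:13/10,V:-3/10):431/32):81/32,T:-37/32):213/64,(U:43/16,Z:-27/16):213/64)
total length: 1577/32

D,L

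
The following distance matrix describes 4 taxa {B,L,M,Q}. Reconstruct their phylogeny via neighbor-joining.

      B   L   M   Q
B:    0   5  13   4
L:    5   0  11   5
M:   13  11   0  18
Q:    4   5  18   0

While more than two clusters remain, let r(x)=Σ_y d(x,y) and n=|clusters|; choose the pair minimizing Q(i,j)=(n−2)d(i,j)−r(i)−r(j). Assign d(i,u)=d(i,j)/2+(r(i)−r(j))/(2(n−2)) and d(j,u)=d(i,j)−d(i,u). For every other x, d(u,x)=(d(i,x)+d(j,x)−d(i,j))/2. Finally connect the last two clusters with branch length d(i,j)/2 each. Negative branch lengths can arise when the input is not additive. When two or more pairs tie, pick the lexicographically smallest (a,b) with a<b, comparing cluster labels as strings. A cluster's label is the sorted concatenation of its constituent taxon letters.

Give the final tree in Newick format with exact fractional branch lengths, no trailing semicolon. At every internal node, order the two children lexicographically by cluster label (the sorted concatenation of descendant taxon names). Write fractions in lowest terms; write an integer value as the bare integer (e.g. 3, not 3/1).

(((B:3/4,Q:13/4):11/4,L:1/4):43/8,M:43/8)

step 1: merge (B,Q) at d=4, Q=-41; branch lengths B→3/4, Q→13/4; new cluster BQ
  updated: d(BQ,L)=3, d(BQ,M)=27/2
step 2: merge (BQ,L) at d=3, Q=-55/2; branch lengths BQ→11/4, L→1/4; new cluster BLQ
  updated: d(BLQ,M)=43/4
step 3: merge (BLQ,M) at d=43/4; branch lengths BLQ→43/8, M→43/8; new cluster BLMQ
final tree: (((B:3/4,Q:13/4):11/4,L:1/4):43/8,M:43/8)
total length: 71/4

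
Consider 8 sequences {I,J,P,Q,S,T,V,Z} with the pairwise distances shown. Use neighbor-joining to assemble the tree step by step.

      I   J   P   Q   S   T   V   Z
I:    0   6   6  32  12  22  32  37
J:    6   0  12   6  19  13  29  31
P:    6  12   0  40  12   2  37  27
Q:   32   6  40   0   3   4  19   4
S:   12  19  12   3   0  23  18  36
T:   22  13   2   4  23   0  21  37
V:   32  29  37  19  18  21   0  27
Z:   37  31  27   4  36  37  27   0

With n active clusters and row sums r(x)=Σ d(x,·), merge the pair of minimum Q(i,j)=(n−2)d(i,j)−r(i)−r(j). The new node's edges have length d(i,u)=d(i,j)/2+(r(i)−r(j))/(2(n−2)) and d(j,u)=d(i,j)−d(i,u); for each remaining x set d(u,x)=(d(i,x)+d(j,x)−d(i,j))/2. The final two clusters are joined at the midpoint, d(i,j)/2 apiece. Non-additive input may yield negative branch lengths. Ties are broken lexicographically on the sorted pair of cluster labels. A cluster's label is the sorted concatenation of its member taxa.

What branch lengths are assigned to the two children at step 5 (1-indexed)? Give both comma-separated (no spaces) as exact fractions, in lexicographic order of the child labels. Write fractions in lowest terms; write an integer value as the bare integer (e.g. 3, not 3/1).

59/16,37/16

1. join Q+Z (d=4, Q=-283) ⇒ QZ; edges |Q|=-67/12, |Z|=115/12
  updated: d(I,QZ)=65/2, d(J,QZ)=33/2, d(P,QZ)=63/2, d(QZ,S)=35/2, d(QZ,T)=37/2, d(QZ,V)=21
2. join QZ+V (d=21, Q=-381/2) ⇒ QVZ; edges |QZ|=169/20, |V|=251/20
  updated: d(I,QVZ)=87/4, d(J,QVZ)=49/4, d(P,QVZ)=95/4, d(QVZ,S)=29/4, d(QVZ,T)=37/4
3. join QVZ+S (d=29/4, Q=-237/2) ⇒ QSVZ; edges |QVZ|=15/4, |S|=7/2
  updated: d(I,QSVZ)=53/4, d(J,QSVZ)=12, d(P,QSVZ)=57/4, d(QSVZ,T)=25/2
4. join P+T (d=2, Q=-311/4) ⇒ PT; edges |P|=-37/24, |T|=85/24
  updated: d(I,PT)=13, d(J,PT)=23/2, d(PT,QSVZ)=99/8
5. join I+J (d=6, Q=-199/4) ⇒ IJ; edges |I|=59/16, |J|=37/16
  updated: d(IJ,PT)=37/4, d(IJ,QSVZ)=77/8
6. join IJ+PT (d=37/4, Q=-125/4) ⇒ IJPT; edges |IJ|=13/4, |PT|=6
  updated: d(IJPT,QSVZ)=51/8
7. join IJPT+QSVZ (d=51/8) ⇒ IJPQSTVZ; edges |IJPT|=51/16, |QSVZ|=51/16
final tree: (((I:59/16,J:37/16):13/4,(P:-37/24,T:85/24):6):51/16,(((Q:-67/12,Z:115/12):169/20,V:251/20):15/4,S:7/2):51/16)
total length: 447/8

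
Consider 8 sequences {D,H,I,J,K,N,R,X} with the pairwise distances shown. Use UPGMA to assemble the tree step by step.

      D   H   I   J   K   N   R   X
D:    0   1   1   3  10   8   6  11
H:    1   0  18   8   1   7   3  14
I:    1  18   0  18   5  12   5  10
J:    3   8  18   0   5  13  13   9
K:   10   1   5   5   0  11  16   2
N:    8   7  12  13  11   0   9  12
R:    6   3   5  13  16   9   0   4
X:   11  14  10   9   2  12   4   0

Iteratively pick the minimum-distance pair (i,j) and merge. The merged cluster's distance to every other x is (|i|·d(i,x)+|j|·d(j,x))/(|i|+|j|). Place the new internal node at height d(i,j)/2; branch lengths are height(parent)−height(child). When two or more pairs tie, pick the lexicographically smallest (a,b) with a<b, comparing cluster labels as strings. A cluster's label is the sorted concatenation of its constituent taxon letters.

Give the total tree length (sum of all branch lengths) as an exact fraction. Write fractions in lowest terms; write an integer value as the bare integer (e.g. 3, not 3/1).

1541/60

step 1: merge (D,H) at d=1; branch lengths D→1/2, H→1/2; new cluster DH
  updated: d(DH,I)=19/2, d(DH,J)=11/2, d(DH,K)=11/2, d(DH,N)=15/2, d(DH,R)=9/2, d(DH,X)=25/2
step 2: merge (K,X) at d=2; branch lengths K→1, X→1; new cluster KX
  updated: d(DH,KX)=9, d(I,KX)=15/2, d(J,KX)=7, d(KX,N)=23/2, d(KX,R)=10
step 3: merge (DH,R) at d=9/2; branch lengths DH→7/4, R→9/4; new cluster DHR
  updated: d(DHR,I)=8, d(DHR,J)=8, d(DHR,KX)=28/3, d(DHR,N)=8
step 4: merge (J,KX) at d=7; branch lengths J→7/2, KX→5/2; new cluster JKX
  updated: d(DHR,JKX)=80/9, d(I,JKX)=11, d(JKX,N)=12
step 5: merge (DHR,I) at d=8; branch lengths DHR→7/4, I→4; new cluster DHIR
  updated: d(DHIR,JKX)=113/12, d(DHIR,N)=9
step 6: merge (DHIR,N) at d=9; branch lengths DHIR→1/2, N→9/2; new cluster DHINR
  updated: d(DHINR,JKX)=149/15
step 7: merge (DHINR,JKX) at d=149/15; branch lengths DHINR→7/15, JKX→22/15; new cluster DHIJKNRX
final tree: (((((D:1/2,H:1/2):7/4,R:9/4):7/4,I:4):1/2,N:9/2):7/15,(J:7/2,(K:1,X:1):5/2):22/15)
total length: 1541/60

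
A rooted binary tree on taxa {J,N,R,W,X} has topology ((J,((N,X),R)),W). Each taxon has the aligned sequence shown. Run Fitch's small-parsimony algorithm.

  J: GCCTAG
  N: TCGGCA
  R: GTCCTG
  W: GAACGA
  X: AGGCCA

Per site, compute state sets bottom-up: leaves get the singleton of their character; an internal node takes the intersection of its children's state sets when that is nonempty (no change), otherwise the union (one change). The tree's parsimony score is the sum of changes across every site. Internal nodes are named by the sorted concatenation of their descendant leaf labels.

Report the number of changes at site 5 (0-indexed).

2

NX@0: {T} ∪ {A} = {A,T} (union, +1)
NRX@0: {A,T} ∪ {G} = {A,G,T} (union, +1)
JNRX@0: {G} ∩ {A,G,T} = {G} (intersection, +0)
JNRWX@0: {G} ∩ {G} = {G} (intersection, +0)
NX@1: {C} ∪ {G} = {C,G} (union, +1)
NRX@1: {C,G} ∪ {T} = {C,G,T} (union, +1)
JNRX@1: {C} ∩ {C,G,T} = {C} (intersection, +0)
JNRWX@1: {C} ∪ {A} = {A,C} (union, +1)
NX@2: {G} ∩ {G} = {G} (intersection, +0)
NRX@2: {G} ∪ {C} = {C,G} (union, +1)
JNRX@2: {C} ∩ {C,G} = {C} (intersection, +0)
JNRWX@2: {C} ∪ {A} = {A,C} (union, +1)
NX@3: {G} ∪ {C} = {C,G} (union, +1)
NRX@3: {C,G} ∩ {C} = {C} (intersection, +0)
JNRX@3: {T} ∪ {C} = {C,T} (union, +1)
JNRWX@3: {C,T} ∩ {C} = {C} (intersection, +0)
NX@4: {C} ∩ {C} = {C} (intersection, +0)
NRX@4: {C} ∪ {T} = {C,T} (union, +1)
JNRX@4: {A} ∪ {C,T} = {A,C,T} (union, +1)
JNRWX@4: {A,C,T} ∪ {G} = {A,C,G,T} (union, +1)
NX@5: {A} ∩ {A} = {A} (intersection, +0)
NRX@5: {A} ∪ {G} = {A,G} (union, +1)
JNRX@5: {G} ∩ {A,G} = {G} (intersection, +0)
JNRWX@5: {G} ∪ {A} = {A,G} (union, +1)
per-site changes: [2, 3, 2, 2, 3, 2]; total = 14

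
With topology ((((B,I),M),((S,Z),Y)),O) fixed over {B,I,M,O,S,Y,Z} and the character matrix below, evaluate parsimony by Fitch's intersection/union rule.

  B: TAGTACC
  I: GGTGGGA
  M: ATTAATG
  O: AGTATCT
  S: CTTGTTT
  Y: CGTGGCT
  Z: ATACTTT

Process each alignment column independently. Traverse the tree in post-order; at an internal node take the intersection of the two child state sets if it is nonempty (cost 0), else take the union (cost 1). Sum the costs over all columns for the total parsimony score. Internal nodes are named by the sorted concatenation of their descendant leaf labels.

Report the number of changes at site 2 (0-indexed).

[col 0] BI: children B:{T}, I:{G} ∪→ {G,T}; cost 1
[col 0] BIM: children BI:{G,T}, M:{A} ∪→ {A,G,T}; cost 1
[col 0] SZ: children S:{C}, Z:{A} ∪→ {A,C}; cost 1
[col 0] SYZ: children SZ:{A,C}, Y:{C} ∩→ {C}; cost 0
[col 0] BIMSYZ: children BIM:{A,G,T}, SYZ:{C} ∪→ {A,C,G,T}; cost 1
[col 0] BIMOSYZ: children BIMSYZ:{A,C,G,T}, O:{A} ∩→ {A}; cost 0
[col 1] BI: children B:{A}, I:{G} ∪→ {A,G}; cost 1
[col 1] BIM: children BI:{A,G}, M:{T} ∪→ {A,G,T}; cost 1
[col 1] SZ: children S:{T}, Z:{T} ∩→ {T}; cost 0
[col 1] SYZ: children SZ:{T}, Y:{G} ∪→ {G,T}; cost 1
[col 1] BIMSYZ: children BIM:{A,G,T}, SYZ:{G,T} ∩→ {G,T}; cost 0
[col 1] BIMOSYZ: children BIMSYZ:{G,T}, O:{G} ∩→ {G}; cost 0
[col 2] BI: children B:{G}, I:{T} ∪→ {G,T}; cost 1
[col 2] BIM: children BI:{G,T}, M:{T} ∩→ {T}; cost 0
[col 2] SZ: children S:{T}, Z:{A} ∪→ {A,T}; cost 1
[col 2] SYZ: children SZ:{A,T}, Y:{T} ∩→ {T}; cost 0
[col 2] BIMSYZ: children BIM:{T}, SYZ:{T} ∩→ {T}; cost 0
[col 2] BIMOSYZ: children BIMSYZ:{T}, O:{T} ∩→ {T}; cost 0
[col 3] BI: children B:{T}, I:{G} ∪→ {G,T}; cost 1
[col 3] BIM: children BI:{G,T}, M:{A} ∪→ {A,G,T}; cost 1
[col 3] SZ: children S:{G}, Z:{C} ∪→ {C,G}; cost 1
[col 3] SYZ: children SZ:{C,G}, Y:{G} ∩→ {G}; cost 0
[col 3] BIMSYZ: children BIM:{A,G,T}, SYZ:{G} ∩→ {G}; cost 0
[col 3] BIMOSYZ: children BIMSYZ:{G}, O:{A} ∪→ {A,G}; cost 1
[col 4] BI: children B:{A}, I:{G} ∪→ {A,G}; cost 1
[col 4] BIM: children BI:{A,G}, M:{A} ∩→ {A}; cost 0
[col 4] SZ: children S:{T}, Z:{T} ∩→ {T}; cost 0
[col 4] SYZ: children SZ:{T}, Y:{G} ∪→ {G,T}; cost 1
[col 4] BIMSYZ: children BIM:{A}, SYZ:{G,T} ∪→ {A,G,T}; cost 1
[col 4] BIMOSYZ: children BIMSYZ:{A,G,T}, O:{T} ∩→ {T}; cost 0
[col 5] BI: children B:{C}, I:{G} ∪→ {C,G}; cost 1
[col 5] BIM: children BI:{C,G}, M:{T} ∪→ {C,G,T}; cost 1
[col 5] SZ: children S:{T}, Z:{T} ∩→ {T}; cost 0
[col 5] SYZ: children SZ:{T}, Y:{C} ∪→ {C,T}; cost 1
[col 5] BIMSYZ: children BIM:{C,G,T}, SYZ:{C,T} ∩→ {C,T}; cost 0
[col 5] BIMOSYZ: children BIMSYZ:{C,T}, O:{C} ∩→ {C}; cost 0
[col 6] BI: children B:{C}, I:{A} ∪→ {A,C}; cost 1
[col 6] BIM: children BI:{A,C}, M:{G} ∪→ {A,C,G}; cost 1
[col 6] SZ: children S:{T}, Z:{T} ∩→ {T}; cost 0
[col 6] SYZ: children SZ:{T}, Y:{T} ∩→ {T}; cost 0
[col 6] BIMSYZ: children BIM:{A,C,G}, SYZ:{T} ∪→ {A,C,G,T}; cost 1
[col 6] BIMOSYZ: children BIMSYZ:{A,C,G,T}, O:{T} ∩→ {T}; cost 0
per-site changes: [4, 3, 2, 4, 3, 3, 3]; total = 22

2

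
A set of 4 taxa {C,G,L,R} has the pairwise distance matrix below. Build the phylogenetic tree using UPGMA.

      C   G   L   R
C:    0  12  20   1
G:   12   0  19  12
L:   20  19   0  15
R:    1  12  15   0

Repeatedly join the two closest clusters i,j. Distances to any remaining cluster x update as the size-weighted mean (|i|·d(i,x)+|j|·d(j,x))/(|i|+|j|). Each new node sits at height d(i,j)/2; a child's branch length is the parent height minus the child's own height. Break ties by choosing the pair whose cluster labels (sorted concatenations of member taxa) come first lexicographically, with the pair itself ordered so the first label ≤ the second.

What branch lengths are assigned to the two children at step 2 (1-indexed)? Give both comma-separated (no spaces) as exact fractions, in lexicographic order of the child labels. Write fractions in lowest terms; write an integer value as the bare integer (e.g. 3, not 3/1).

11/2,6

1. join C+R (d=1) ⇒ CR; edges |C|=1/2, |R|=1/2
  updated: d(CR,G)=12, d(CR,L)=35/2
2. join CR+G (d=12) ⇒ CGR; edges |CR|=11/2, |G|=6
  updated: d(CGR,L)=18
3. join CGR+L (d=18) ⇒ CGLR; edges |CGR|=3, |L|=9
final tree: (((C:1/2,R:1/2):11/2,G:6):3,L:9)
total length: 49/2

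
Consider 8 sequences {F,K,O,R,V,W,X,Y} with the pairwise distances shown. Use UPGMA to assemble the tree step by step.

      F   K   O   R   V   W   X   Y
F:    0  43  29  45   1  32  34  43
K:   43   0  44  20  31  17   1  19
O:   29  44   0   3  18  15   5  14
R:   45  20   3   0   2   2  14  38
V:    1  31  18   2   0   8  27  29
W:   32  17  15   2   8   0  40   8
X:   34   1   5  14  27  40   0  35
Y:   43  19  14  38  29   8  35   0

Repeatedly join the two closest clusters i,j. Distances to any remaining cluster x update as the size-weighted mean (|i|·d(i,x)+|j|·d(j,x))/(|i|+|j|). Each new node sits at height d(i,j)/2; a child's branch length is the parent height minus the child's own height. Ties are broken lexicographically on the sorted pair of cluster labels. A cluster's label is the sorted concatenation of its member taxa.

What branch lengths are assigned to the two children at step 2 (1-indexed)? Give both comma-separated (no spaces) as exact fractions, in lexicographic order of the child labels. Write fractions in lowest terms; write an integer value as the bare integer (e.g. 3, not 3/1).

1/2,1/2

iteration 1: select F,V (d=1); attach at lengths (1/2, 1/2); label the merged cluster FV
  updated: d(FV,K)=37, d(FV,O)=47/2, d(FV,R)=47/2, d(FV,W)=20, d(FV,X)=61/2, d(FV,Y)=36
iteration 2: select K,X (d=1); attach at lengths (1/2, 1/2); label the merged cluster KX
  updated: d(FV,KX)=135/4, d(KX,O)=49/2, d(KX,R)=17, d(KX,W)=57/2, d(KX,Y)=27
iteration 3: select R,W (d=2); attach at lengths (1, 1); label the merged cluster RW
  updated: d(FV,RW)=87/4, d(KX,RW)=91/4, d(O,RW)=9, d(RW,Y)=23
iteration 4: select O,RW (d=9); attach at lengths (9/2, 7/2); label the merged cluster ORW
  updated: d(FV,ORW)=67/3, d(KX,ORW)=70/3, d(ORW,Y)=20
iteration 5: select ORW,Y (d=20); attach at lengths (11/2, 10); label the merged cluster ORWY
  updated: d(FV,ORWY)=103/4, d(KX,ORWY)=97/4
iteration 6: select KX,ORWY (d=97/4); attach at lengths (93/8, 17/8); label the merged cluster KORWXY
  updated: d(FV,KORWXY)=341/12
iteration 7: select FV,KORWXY (d=341/12); attach at lengths (329/24, 25/12); label the merged cluster FKORVWXY
final tree: ((F:1/2,V:1/2):329/24,((K:1/2,X:1/2):93/8,((O:9/2,(R:1,W:1):7/2):11/2,Y:10):17/8):25/12)
total length: 1369/24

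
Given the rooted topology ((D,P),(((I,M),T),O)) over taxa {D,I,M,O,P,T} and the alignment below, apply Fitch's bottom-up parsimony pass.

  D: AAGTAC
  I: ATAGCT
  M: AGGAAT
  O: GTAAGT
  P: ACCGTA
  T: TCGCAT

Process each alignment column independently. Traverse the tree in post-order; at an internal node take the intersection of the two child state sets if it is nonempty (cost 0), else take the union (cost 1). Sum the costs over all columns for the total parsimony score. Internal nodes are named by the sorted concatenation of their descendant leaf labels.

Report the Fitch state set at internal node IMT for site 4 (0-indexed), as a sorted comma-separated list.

[col 0] DP: children D:{A}, P:{A} ∩→ {A}; cost 0
[col 0] IM: children I:{A}, M:{A} ∩→ {A}; cost 0
[col 0] IMT: children IM:{A}, T:{T} ∪→ {A,T}; cost 1
[col 0] IMOT: children IMT:{A,T}, O:{G} ∪→ {A,G,T}; cost 1
[col 0] DIMOPT: children DP:{A}, IMOT:{A,G,T} ∩→ {A}; cost 0
[col 1] DP: children D:{A}, P:{C} ∪→ {A,C}; cost 1
[col 1] IM: children I:{T}, M:{G} ∪→ {G,T}; cost 1
[col 1] IMT: children IM:{G,T}, T:{C} ∪→ {C,G,T}; cost 1
[col 1] IMOT: children IMT:{C,G,T}, O:{T} ∩→ {T}; cost 0
[col 1] DIMOPT: children DP:{A,C}, IMOT:{T} ∪→ {A,C,T}; cost 1
[col 2] DP: children D:{G}, P:{C} ∪→ {C,G}; cost 1
[col 2] IM: children I:{A}, M:{G} ∪→ {A,G}; cost 1
[col 2] IMT: children IM:{A,G}, T:{G} ∩→ {G}; cost 0
[col 2] IMOT: children IMT:{G}, O:{A} ∪→ {A,G}; cost 1
[col 2] DIMOPT: children DP:{C,G}, IMOT:{A,G} ∩→ {G}; cost 0
[col 3] DP: children D:{T}, P:{G} ∪→ {G,T}; cost 1
[col 3] IM: children I:{G}, M:{A} ∪→ {A,G}; cost 1
[col 3] IMT: children IM:{A,G}, T:{C} ∪→ {A,C,G}; cost 1
[col 3] IMOT: children IMT:{A,C,G}, O:{A} ∩→ {A}; cost 0
[col 3] DIMOPT: children DP:{G,T}, IMOT:{A} ∪→ {A,G,T}; cost 1
[col 4] DP: children D:{A}, P:{T} ∪→ {A,T}; cost 1
[col 4] IM: children I:{C}, M:{A} ∪→ {A,C}; cost 1
[col 4] IMT: children IM:{A,C}, T:{A} ∩→ {A}; cost 0
[col 4] IMOT: children IMT:{A}, O:{G} ∪→ {A,G}; cost 1
[col 4] DIMOPT: children DP:{A,T}, IMOT:{A,G} ∩→ {A}; cost 0
[col 5] DP: children D:{C}, P:{A} ∪→ {A,C}; cost 1
[col 5] IM: children I:{T}, M:{T} ∩→ {T}; cost 0
[col 5] IMT: children IM:{T}, T:{T} ∩→ {T}; cost 0
[col 5] IMOT: children IMT:{T}, O:{T} ∩→ {T}; cost 0
[col 5] DIMOPT: children DP:{A,C}, IMOT:{T} ∪→ {A,C,T}; cost 1
per-site changes: [2, 4, 3, 4, 3, 2]; total = 18

A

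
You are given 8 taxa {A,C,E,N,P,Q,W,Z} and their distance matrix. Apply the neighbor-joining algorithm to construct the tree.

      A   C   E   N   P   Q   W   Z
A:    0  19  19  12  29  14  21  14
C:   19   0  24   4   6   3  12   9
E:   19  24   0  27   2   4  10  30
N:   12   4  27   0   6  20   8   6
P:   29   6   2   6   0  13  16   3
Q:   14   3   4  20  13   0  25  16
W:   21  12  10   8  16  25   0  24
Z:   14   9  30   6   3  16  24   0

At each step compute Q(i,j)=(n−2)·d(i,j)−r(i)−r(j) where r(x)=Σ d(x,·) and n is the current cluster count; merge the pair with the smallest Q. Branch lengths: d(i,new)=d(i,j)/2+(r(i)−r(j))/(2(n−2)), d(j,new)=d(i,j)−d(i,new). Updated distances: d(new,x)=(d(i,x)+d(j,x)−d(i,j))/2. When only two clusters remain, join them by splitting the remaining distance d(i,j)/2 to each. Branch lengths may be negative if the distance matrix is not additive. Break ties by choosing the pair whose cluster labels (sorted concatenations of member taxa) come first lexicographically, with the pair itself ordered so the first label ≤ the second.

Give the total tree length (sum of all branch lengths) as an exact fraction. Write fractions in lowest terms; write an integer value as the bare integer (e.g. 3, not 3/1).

2769/64

step 1: merge (E,Q) at d=4, Q=-187; branch lengths E→15/4, Q→1/4; new cluster EQ
  updated: d(A,EQ)=29/2, d(C,EQ)=23/2, d(EQ,N)=43/2, d(EQ,P)=11/2, d(EQ,W)=31/2, d(EQ,Z)=21
step 2: merge (EQ,P) at d=11/2, Q=-255/2; branch lengths EQ→103/20, P→7/20; new cluster EPQ
  updated: d(A,EPQ)=19, d(C,EPQ)=6, d(EPQ,N)=11, d(EPQ,W)=13, d(EPQ,Z)=37/4
step 3: merge (A,Z) at d=14, Q=-365/4; branch lengths A→315/32, Z→133/32; new cluster AZ
  updated: d(AZ,C)=7, d(AZ,EPQ)=57/8, d(AZ,N)=2, d(AZ,W)=31/2
step 4: merge (AZ,N) at d=2, Q=-405/8; branch lengths AZ→101/48, N→-5/48; new cluster ANZ
  updated: d(ANZ,C)=9/2, d(ANZ,EPQ)=129/16, d(ANZ,W)=43/4
step 5: merge (ANZ,W) at d=43/4, Q=-601/16; branch lengths ANZ→145/64, W→543/64; new cluster ANWZ
  updated: d(ANWZ,C)=23/8, d(ANWZ,EPQ)=165/32
step 6: merge (ANWZ,C) at d=23/8, Q=-449/32; branch lengths ANWZ→65/64, C→119/64; new cluster ACNWZ
  updated: d(ACNWZ,EPQ)=265/64
step 7: merge (ACNWZ,EPQ) at d=265/64; branch lengths ACNWZ→265/128, EPQ→265/128; new cluster ACENPQWZ
final tree: (((((A:315/32,Z:133/32):101/48,N:-5/48):145/64,W:543/64):65/64,C:119/64):265/128,((E:15/4,Q:1/4):103/20,P:7/20):265/128)
total length: 2769/64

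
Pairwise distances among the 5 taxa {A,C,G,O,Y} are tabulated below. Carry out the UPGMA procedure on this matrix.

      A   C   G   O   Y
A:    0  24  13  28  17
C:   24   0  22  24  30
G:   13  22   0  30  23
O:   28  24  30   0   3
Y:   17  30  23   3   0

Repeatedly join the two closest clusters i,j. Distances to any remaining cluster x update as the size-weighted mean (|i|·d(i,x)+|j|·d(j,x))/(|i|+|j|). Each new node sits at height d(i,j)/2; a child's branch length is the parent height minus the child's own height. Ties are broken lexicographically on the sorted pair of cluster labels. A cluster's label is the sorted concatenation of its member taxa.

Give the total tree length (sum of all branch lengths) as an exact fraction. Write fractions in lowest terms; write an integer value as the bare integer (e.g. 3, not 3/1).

269/6

iteration 1: select O,Y (d=3); attach at lengths (3/2, 3/2); label the merged cluster OY
  updated: d(A,OY)=45/2, d(C,OY)=27, d(G,OY)=53/2
iteration 2: select A,G (d=13); attach at lengths (13/2, 13/2); label the merged cluster AG
  updated: d(AG,C)=23, d(AG,OY)=49/2
iteration 3: select AG,C (d=23); attach at lengths (5, 23/2); label the merged cluster ACG
  updated: d(ACG,OY)=76/3
iteration 4: select ACG,OY (d=76/3); attach at lengths (7/6, 67/6); label the merged cluster ACGOY
final tree: (((A:13/2,G:13/2):5,C:23/2):7/6,(O:3/2,Y:3/2):67/6)
total length: 269/6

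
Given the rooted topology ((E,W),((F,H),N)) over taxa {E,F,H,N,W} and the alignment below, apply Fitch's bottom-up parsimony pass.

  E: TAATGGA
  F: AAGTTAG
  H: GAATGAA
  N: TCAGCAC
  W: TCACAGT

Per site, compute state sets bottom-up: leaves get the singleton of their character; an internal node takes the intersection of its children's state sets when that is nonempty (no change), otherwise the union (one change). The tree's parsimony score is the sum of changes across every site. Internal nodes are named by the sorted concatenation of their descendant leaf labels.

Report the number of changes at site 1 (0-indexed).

2

site 0, node EW: E={T} ∩ W={T} → {T} (+0)
site 0, node FH: F={A} ∪ H={G} → {A,G} (+1)
site 0, node FHN: FH={A,G} ∪ N={T} → {A,G,T} (+1)
site 0, node EFHNW: EW={T} ∩ FHN={A,G,T} → {T} (+0)
site 1, node EW: E={A} ∪ W={C} → {A,C} (+1)
site 1, node FH: F={A} ∩ H={A} → {A} (+0)
site 1, node FHN: FH={A} ∪ N={C} → {A,C} (+1)
site 1, node EFHNW: EW={A,C} ∩ FHN={A,C} → {A,C} (+0)
site 2, node EW: E={A} ∩ W={A} → {A} (+0)
site 2, node FH: F={G} ∪ H={A} → {A,G} (+1)
site 2, node FHN: FH={A,G} ∩ N={A} → {A} (+0)
site 2, node EFHNW: EW={A} ∩ FHN={A} → {A} (+0)
site 3, node EW: E={T} ∪ W={C} → {C,T} (+1)
site 3, node FH: F={T} ∩ H={T} → {T} (+0)
site 3, node FHN: FH={T} ∪ N={G} → {G,T} (+1)
site 3, node EFHNW: EW={C,T} ∩ FHN={G,T} → {T} (+0)
site 4, node EW: E={G} ∪ W={A} → {A,G} (+1)
site 4, node FH: F={T} ∪ H={G} → {G,T} (+1)
site 4, node FHN: FH={G,T} ∪ N={C} → {C,G,T} (+1)
site 4, node EFHNW: EW={A,G} ∩ FHN={C,G,T} → {G} (+0)
site 5, node EW: E={G} ∩ W={G} → {G} (+0)
site 5, node FH: F={A} ∩ H={A} → {A} (+0)
site 5, node FHN: FH={A} ∩ N={A} → {A} (+0)
site 5, node EFHNW: EW={G} ∪ FHN={A} → {A,G} (+1)
site 6, node EW: E={A} ∪ W={T} → {A,T} (+1)
site 6, node FH: F={G} ∪ H={A} → {A,G} (+1)
site 6, node FHN: FH={A,G} ∪ N={C} → {A,C,G} (+1)
site 6, node EFHNW: EW={A,T} ∩ FHN={A,C,G} → {A} (+0)
per-site changes: [2, 2, 1, 2, 3, 1, 3]; total = 14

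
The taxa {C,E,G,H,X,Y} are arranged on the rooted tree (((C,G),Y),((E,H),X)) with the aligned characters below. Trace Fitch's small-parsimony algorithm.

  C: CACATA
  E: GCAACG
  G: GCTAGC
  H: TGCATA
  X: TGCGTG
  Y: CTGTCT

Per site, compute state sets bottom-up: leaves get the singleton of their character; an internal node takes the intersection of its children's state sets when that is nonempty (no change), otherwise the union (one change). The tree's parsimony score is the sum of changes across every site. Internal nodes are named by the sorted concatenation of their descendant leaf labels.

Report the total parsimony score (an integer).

19

[col 0] CG: children C:{C}, G:{G} ∪→ {C,G}; cost 1
[col 0] CGY: children CG:{C,G}, Y:{C} ∩→ {C}; cost 0
[col 0] EH: children E:{G}, H:{T} ∪→ {G,T}; cost 1
[col 0] EHX: children EH:{G,T}, X:{T} ∩→ {T}; cost 0
[col 0] CEGHXY: children CGY:{C}, EHX:{T} ∪→ {C,T}; cost 1
[col 1] CG: children C:{A}, G:{C} ∪→ {A,C}; cost 1
[col 1] CGY: children CG:{A,C}, Y:{T} ∪→ {A,C,T}; cost 1
[col 1] EH: children E:{C}, H:{G} ∪→ {C,G}; cost 1
[col 1] EHX: children EH:{C,G}, X:{G} ∩→ {G}; cost 0
[col 1] CEGHXY: children CGY:{A,C,T}, EHX:{G} ∪→ {A,C,G,T}; cost 1
[col 2] CG: children C:{C}, G:{T} ∪→ {C,T}; cost 1
[col 2] CGY: children CG:{C,T}, Y:{G} ∪→ {C,G,T}; cost 1
[col 2] EH: children E:{A}, H:{C} ∪→ {A,C}; cost 1
[col 2] EHX: children EH:{A,C}, X:{C} ∩→ {C}; cost 0
[col 2] CEGHXY: children CGY:{C,G,T}, EHX:{C} ∩→ {C}; cost 0
[col 3] CG: children C:{A}, G:{A} ∩→ {A}; cost 0
[col 3] CGY: children CG:{A}, Y:{T} ∪→ {A,T}; cost 1
[col 3] EH: children E:{A}, H:{A} ∩→ {A}; cost 0
[col 3] EHX: children EH:{A}, X:{G} ∪→ {A,G}; cost 1
[col 3] CEGHXY: children CGY:{A,T}, EHX:{A,G} ∩→ {A}; cost 0
[col 4] CG: children C:{T}, G:{G} ∪→ {G,T}; cost 1
[col 4] CGY: children CG:{G,T}, Y:{C} ∪→ {C,G,T}; cost 1
[col 4] EH: children E:{C}, H:{T} ∪→ {C,T}; cost 1
[col 4] EHX: children EH:{C,T}, X:{T} ∩→ {T}; cost 0
[col 4] CEGHXY: children CGY:{C,G,T}, EHX:{T} ∩→ {T}; cost 0
[col 5] CG: children C:{A}, G:{C} ∪→ {A,C}; cost 1
[col 5] CGY: children CG:{A,C}, Y:{T} ∪→ {A,C,T}; cost 1
[col 5] EH: children E:{G}, H:{A} ∪→ {A,G}; cost 1
[col 5] EHX: children EH:{A,G}, X:{G} ∩→ {G}; cost 0
[col 5] CEGHXY: children CGY:{A,C,T}, EHX:{G} ∪→ {A,C,G,T}; cost 1
per-site changes: [3, 4, 3, 2, 3, 4]; total = 19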